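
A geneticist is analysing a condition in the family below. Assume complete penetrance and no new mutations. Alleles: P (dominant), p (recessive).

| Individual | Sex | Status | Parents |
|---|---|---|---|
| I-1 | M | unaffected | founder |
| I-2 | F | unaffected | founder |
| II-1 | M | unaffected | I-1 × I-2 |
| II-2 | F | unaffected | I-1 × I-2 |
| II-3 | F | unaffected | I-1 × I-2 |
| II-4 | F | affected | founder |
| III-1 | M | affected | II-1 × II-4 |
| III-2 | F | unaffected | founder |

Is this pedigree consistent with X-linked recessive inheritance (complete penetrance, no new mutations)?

A consistent assignment under X-linked recessive exists: I-1 X^P Y, I-2 X^P X^P, II-1 X^P Y, II-2 X^P X^P, II-3 X^P X^P, II-4 X^p X^p, III-1 X^p Y, III-2 X^P X^P.
In this assignment every recorded phenotype matches its genotype and every non-founder's genotype is obtainable from its parents' genotypes, so the pedigree is consistent.

Yes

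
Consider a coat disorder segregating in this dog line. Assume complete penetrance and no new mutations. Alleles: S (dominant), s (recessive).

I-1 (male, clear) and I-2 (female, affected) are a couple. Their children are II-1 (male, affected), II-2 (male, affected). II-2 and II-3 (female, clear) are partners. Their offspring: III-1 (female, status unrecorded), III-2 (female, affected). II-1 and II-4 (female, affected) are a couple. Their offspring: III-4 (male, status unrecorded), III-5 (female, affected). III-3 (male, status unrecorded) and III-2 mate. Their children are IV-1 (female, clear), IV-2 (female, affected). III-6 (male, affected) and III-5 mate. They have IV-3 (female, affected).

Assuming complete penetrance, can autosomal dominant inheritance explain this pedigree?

A consistent assignment under autosomal dominant exists: I-1 ss, I-2 SS, II-1 Ss, II-2 Ss, II-3 ss, II-4 SS, III-1 Ss, III-2 Ss, III-3 Ss, III-4 SS, III-5 SS, III-6 SS, IV-1 ss, IV-2 SS, IV-3 SS.
In this assignment every recorded phenotype matches its genotype and every non-founder's genotype is obtainable from its parents' genotypes, so the pedigree is consistent.

Yes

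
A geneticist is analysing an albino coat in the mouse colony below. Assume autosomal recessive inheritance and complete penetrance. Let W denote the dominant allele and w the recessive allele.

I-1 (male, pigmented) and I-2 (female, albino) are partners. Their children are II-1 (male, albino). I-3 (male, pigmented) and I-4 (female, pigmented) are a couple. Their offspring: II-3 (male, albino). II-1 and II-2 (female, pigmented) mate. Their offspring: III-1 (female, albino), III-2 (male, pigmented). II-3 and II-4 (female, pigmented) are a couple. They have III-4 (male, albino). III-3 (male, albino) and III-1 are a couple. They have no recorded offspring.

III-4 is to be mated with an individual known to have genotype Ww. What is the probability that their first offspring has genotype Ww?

1/2

III-4 is albino, so III-4 is ww.
The cross gives 1/2 Ww : 1/2 ww, so P(offspring has genotype Ww) = 1/2.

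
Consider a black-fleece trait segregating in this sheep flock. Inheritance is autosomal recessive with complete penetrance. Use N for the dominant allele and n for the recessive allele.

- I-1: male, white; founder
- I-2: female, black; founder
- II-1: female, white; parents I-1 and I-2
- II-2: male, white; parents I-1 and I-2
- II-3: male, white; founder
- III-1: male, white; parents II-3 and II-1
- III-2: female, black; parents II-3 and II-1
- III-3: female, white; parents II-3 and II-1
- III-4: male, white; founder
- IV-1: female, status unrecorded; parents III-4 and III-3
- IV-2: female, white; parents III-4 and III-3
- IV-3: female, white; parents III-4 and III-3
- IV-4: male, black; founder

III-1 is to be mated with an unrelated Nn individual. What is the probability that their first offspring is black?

II-3 is white so carries N and passed n to III-2 (nn), so II-3 is Nn.
II-1 is white so carries N and received n from I-2 (nn), so II-1 is Nn.
III-1 is a white offspring of II-3 (Nn) × II-1 (Nn), whose cross gives 1/4 NN : 1/2 Nn : 1/4 nn; conditioning on being white, III-1 is NN with probability 1/3, Nn with probability 2/3.
Summing over parental genotype combinations, P(offspring is black) = 2/3·1/4 = 1/6.

1/6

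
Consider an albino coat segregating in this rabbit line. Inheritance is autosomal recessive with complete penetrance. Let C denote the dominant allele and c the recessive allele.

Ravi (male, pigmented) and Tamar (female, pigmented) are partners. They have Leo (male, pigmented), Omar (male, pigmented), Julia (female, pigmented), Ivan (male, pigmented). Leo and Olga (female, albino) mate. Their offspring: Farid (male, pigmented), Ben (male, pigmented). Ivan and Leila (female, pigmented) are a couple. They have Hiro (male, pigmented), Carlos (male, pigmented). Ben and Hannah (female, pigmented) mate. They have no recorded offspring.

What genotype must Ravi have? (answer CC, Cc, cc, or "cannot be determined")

Ravi's phenotype allows CC or Cc, and no parent or child forces a single allele at both positions; consistent genotype assignments exist with Ravi as CC or Cc.

cannot be determined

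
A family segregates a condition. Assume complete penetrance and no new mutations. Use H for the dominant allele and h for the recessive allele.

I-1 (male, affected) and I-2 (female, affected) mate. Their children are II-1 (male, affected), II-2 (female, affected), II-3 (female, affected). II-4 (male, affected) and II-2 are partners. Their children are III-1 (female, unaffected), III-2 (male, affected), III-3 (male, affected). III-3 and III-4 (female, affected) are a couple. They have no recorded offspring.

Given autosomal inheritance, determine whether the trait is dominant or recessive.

dominant

II-4 and II-2 are both affected yet have an unaffected child III-1. Under a recessive model two affected parents are homozygous and every child would be affected, so the trait cannot be recessive.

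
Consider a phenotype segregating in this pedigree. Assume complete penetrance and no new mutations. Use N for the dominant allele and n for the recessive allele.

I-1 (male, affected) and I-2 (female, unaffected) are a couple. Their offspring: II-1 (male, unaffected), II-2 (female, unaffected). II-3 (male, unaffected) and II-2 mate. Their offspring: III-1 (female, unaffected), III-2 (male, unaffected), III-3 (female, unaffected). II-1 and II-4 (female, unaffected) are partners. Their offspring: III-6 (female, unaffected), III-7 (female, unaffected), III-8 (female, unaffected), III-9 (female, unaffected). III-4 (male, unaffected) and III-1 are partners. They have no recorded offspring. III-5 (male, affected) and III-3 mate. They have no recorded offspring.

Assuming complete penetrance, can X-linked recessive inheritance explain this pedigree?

A consistent assignment under X-linked recessive exists: I-1 X^n Y, I-2 X^N X^N, II-1 X^N Y, II-2 X^N X^n, II-3 X^N Y, II-4 X^N X^N, III-1 X^N X^N, III-2 X^N Y, III-3 X^N X^N, III-4 X^N Y, III-5 X^n Y, III-6 X^N X^N, III-7 X^N X^N, III-8 X^N X^N, III-9 X^N X^N.
In this assignment every recorded phenotype matches its genotype and every non-founder's genotype is obtainable from its parents' genotypes, so the pedigree is consistent.

Yes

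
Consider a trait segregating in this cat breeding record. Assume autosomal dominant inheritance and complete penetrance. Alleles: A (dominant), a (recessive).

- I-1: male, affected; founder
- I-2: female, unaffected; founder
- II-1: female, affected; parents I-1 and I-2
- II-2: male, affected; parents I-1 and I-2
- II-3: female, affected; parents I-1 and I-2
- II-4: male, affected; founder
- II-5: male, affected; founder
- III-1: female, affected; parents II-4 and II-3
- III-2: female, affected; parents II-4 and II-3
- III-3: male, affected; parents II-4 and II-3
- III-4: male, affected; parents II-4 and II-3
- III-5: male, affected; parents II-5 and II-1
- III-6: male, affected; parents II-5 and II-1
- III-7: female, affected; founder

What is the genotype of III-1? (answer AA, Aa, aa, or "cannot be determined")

III-1's phenotype allows AA or Aa, and no parent or child forces a single allele at both positions; consistent genotype assignments exist with III-1 as AA or Aa.

cannot be determined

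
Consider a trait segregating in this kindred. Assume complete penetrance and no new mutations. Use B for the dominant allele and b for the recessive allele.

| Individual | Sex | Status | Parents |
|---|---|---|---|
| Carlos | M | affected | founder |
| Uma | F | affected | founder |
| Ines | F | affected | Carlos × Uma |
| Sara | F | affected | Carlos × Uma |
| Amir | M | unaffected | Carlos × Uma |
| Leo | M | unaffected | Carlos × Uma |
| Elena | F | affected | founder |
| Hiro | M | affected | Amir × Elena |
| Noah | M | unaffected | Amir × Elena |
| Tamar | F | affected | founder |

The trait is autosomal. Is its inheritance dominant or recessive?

dominant

Carlos and Uma are both affected yet have an unaffected child Amir. Under a recessive model two affected parents are homozygous and every child would be affected, so the trait cannot be recessive.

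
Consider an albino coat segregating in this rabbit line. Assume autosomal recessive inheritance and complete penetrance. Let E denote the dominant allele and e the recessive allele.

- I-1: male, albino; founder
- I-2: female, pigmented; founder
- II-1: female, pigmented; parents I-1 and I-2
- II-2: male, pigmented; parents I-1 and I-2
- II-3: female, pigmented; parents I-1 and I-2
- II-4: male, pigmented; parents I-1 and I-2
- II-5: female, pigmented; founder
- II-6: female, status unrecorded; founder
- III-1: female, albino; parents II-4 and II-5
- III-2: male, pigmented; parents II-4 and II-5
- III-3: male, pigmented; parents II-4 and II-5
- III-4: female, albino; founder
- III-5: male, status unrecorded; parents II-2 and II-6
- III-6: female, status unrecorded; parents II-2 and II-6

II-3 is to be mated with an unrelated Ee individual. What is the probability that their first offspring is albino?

1/4

II-3 is pigmented so carries E and received e from I-1 (ee), so II-3 is Ee.
The cross gives 1/4 EE : 1/2 Ee : 1/4 ee, so P(offspring is albino) = 1/4.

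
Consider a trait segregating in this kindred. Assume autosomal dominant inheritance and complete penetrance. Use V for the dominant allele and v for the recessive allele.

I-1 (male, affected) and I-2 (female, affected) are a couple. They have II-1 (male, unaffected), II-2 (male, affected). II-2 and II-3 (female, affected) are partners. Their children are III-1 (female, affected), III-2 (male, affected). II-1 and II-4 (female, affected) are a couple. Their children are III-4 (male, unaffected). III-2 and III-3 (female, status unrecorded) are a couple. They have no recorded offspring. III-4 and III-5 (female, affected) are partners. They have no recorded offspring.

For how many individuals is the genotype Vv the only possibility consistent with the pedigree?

3

Obligate heterozygotes: I-1 is affected so carries V and passed v to II-1 (vv), so I-1 is Vv; I-2 is affected so carries V and passed v to II-1 (vv), so I-2 is Vv; II-4 is affected so carries V and passed v to III-4 (vv), so II-4 is Vv.
Every other individual is either homozygous by phenotype or has at least one consistent homozygous assignment, so the count is 3.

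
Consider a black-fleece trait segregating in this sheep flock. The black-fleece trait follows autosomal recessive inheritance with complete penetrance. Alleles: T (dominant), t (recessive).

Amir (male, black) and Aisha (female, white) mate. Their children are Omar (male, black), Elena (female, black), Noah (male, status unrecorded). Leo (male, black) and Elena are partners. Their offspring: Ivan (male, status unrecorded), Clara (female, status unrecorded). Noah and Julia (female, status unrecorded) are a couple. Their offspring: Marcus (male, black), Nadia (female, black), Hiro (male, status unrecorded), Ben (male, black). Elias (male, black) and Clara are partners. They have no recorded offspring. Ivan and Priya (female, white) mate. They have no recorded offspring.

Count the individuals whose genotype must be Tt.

1

Obligate heterozygotes: Aisha is white so carries T and passed t to Omar (tt), so Aisha is Tt.
Every other individual is either homozygous by phenotype or has at least one consistent homozygous assignment, so the count is 1.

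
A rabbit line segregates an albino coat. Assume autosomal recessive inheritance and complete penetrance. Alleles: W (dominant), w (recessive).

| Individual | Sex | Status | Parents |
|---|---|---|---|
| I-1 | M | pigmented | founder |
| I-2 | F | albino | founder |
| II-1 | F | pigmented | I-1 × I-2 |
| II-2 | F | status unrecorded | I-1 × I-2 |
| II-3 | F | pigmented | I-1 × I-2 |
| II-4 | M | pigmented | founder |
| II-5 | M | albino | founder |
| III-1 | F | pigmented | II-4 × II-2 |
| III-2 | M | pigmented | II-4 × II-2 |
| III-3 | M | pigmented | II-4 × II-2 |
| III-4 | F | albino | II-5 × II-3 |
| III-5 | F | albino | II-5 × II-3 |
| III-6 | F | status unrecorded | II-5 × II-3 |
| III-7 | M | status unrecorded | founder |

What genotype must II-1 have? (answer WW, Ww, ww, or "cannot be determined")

From phenotype alone, II-1 is WW or Ww.
II-1 is pigmented so carries W and received w from I-2 (ww), so II-1 is Ww.

Ww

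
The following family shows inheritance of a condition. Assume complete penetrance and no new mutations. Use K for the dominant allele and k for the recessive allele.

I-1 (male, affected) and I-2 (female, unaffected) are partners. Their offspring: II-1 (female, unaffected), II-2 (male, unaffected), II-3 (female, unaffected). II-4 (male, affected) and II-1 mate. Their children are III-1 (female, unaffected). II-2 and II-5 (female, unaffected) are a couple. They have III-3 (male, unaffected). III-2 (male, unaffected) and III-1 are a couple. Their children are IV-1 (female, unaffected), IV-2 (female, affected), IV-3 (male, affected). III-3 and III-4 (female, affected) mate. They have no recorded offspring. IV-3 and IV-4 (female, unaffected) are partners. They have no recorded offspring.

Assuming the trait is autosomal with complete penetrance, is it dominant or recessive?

recessive

III-2 and III-1 are both unaffected yet have an affected child IV-2. Under dominance, an affected child requires at least one affected parent, so the trait cannot be dominant.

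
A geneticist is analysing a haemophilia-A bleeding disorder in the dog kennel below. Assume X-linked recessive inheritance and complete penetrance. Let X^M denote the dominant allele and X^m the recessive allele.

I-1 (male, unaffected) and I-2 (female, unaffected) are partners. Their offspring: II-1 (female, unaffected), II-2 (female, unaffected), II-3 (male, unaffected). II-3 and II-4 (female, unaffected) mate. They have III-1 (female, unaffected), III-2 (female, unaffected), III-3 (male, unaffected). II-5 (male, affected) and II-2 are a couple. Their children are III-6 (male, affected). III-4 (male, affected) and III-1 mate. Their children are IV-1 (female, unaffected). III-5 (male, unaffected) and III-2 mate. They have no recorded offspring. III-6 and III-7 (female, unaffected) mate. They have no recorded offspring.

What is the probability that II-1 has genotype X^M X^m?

I-1 is unaffected, so I-1 is X^M Y.
I-2 is unaffected so carries M and passed m to II-2 (X^M X^m, whose M came from I-1), so I-2 is X^M X^m.
Their cross gives offspring ratios 1/2 X^M X^M : 1/2 X^M X^m. Conditioning on II-1 being unaffected, P(X^M X^m) = 1/2 / 1 = 1/2.

1/2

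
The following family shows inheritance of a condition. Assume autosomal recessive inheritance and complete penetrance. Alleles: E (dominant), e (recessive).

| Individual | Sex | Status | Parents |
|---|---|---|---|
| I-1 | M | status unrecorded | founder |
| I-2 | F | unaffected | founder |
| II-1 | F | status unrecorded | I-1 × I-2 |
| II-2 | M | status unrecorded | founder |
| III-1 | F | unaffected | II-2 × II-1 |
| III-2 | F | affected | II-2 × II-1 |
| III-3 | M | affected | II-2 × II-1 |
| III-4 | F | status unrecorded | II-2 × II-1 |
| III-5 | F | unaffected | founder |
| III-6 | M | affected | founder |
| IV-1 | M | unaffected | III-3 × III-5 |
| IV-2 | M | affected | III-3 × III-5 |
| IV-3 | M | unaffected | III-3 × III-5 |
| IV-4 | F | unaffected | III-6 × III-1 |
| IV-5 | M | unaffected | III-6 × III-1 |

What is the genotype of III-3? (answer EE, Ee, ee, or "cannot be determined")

III-3 is affected, so III-3 is ee.

ee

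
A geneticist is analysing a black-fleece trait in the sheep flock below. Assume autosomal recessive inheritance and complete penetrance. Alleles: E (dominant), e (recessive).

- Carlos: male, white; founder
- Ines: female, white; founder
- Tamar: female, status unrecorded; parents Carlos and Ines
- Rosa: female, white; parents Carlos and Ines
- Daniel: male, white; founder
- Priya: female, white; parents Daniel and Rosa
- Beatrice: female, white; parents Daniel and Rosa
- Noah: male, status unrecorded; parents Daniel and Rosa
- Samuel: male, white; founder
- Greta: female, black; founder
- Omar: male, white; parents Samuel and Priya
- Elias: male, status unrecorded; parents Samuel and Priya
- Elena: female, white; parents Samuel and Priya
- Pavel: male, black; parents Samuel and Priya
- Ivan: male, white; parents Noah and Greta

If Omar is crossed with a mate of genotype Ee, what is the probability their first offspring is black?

1/6

Samuel is white so carries E and passed e to Pavel (ee), so Samuel is Ee.
Priya is white so carries E and passed e to Pavel (ee), so Priya is Ee.
Omar is a white offspring of Samuel (Ee) × Priya (Ee), whose cross gives 1/4 EE : 1/2 Ee : 1/4 ee; conditioning on being white, Omar is EE with probability 1/3, Ee with probability 2/3.
Summing over parental genotype combinations, P(offspring is black) = 2/3·1/4 = 1/6.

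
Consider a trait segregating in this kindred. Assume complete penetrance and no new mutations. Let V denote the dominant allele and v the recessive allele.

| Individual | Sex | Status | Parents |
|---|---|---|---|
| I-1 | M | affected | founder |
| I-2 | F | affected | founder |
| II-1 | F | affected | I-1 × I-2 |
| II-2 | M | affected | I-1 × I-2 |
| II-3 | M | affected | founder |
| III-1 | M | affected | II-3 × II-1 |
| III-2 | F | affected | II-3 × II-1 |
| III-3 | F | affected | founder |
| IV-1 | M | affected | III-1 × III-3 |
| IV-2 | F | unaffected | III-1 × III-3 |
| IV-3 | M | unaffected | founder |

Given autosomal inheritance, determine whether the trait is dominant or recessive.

dominant

III-1 and III-3 are both affected yet have an unaffected child IV-2. Under a recessive model two affected parents are homozygous and every child would be affected, so the trait cannot be recessive.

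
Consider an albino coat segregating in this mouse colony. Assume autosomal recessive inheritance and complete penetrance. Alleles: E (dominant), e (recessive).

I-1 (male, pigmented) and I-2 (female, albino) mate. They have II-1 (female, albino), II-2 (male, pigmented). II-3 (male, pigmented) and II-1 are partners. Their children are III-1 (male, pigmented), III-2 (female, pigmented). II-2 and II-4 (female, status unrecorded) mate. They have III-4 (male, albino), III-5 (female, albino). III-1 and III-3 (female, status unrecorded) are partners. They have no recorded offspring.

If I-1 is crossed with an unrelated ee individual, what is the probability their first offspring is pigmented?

1/2

I-1 is pigmented so carries E and passed e to II-1 (ee), so I-1 is Ee.
The cross gives 1/2 Ee : 1/2 ee, so P(offspring is pigmented) = 1/2.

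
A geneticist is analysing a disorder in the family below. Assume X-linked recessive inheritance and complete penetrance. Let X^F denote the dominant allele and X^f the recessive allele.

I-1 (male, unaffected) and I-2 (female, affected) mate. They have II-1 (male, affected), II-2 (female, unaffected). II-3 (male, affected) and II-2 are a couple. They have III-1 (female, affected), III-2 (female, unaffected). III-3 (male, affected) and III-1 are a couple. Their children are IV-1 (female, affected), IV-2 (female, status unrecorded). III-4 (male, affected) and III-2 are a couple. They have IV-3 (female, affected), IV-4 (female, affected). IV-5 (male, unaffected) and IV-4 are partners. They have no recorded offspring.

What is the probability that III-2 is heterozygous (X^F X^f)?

1

III-2 is unaffected so carries F and received f from II-3 (X^f Y), so III-2 is X^F X^f, giving P(X^F X^f) = 1.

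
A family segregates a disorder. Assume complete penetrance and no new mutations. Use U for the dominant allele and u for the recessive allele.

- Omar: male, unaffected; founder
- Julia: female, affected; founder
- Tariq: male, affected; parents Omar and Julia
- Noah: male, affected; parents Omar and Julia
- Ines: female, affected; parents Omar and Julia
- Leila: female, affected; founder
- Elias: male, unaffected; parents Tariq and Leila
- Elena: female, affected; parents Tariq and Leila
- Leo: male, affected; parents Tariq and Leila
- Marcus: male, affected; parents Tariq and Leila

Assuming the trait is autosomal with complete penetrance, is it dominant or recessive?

Tariq and Leila are both affected yet have an unaffected child Elias. Under a recessive model two affected parents are homozygous and every child would be affected, so the trait cannot be recessive.

dominant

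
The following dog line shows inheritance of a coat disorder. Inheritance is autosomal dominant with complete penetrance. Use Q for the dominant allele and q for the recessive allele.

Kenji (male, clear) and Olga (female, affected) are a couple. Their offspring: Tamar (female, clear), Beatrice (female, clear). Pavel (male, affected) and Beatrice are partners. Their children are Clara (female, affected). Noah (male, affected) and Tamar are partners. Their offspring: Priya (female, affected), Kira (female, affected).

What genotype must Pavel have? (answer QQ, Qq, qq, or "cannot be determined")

Pavel's phenotype allows QQ or Qq, and no parent or child forces a single allele at both positions; consistent genotype assignments exist with Pavel as QQ or Qq.

cannot be determined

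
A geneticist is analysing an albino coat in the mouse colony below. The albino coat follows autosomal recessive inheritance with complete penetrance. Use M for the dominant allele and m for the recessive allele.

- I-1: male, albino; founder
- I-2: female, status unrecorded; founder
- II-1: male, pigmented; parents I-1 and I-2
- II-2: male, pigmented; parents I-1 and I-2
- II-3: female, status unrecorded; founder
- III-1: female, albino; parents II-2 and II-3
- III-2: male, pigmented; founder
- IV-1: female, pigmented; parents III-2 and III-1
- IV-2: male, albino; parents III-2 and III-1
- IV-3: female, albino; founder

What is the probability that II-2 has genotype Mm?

II-2 is pigmented so carries M and received m from I-1 (mm), so II-2 is Mm, giving P(Mm) = 1.

1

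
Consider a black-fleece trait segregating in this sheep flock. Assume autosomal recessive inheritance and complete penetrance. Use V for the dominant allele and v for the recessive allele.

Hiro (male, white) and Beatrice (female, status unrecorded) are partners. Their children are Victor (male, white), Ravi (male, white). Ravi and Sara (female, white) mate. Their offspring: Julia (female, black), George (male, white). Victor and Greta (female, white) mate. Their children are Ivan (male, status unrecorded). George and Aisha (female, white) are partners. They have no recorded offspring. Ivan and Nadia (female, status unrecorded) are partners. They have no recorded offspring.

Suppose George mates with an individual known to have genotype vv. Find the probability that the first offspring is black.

1/3

Ravi is white so carries V and passed v to Julia (vv), so Ravi is Vv.
Sara is white so carries V and passed v to Julia (vv), so Sara is Vv.
George is a white offspring of Ravi (Vv) × Sara (Vv), whose cross gives 1/4 VV : 1/2 Vv : 1/4 vv; conditioning on being white, George is VV with probability 1/3, Vv with probability 2/3.
Summing over parental genotype combinations, P(offspring is black) = 2/3·1/2 = 1/3.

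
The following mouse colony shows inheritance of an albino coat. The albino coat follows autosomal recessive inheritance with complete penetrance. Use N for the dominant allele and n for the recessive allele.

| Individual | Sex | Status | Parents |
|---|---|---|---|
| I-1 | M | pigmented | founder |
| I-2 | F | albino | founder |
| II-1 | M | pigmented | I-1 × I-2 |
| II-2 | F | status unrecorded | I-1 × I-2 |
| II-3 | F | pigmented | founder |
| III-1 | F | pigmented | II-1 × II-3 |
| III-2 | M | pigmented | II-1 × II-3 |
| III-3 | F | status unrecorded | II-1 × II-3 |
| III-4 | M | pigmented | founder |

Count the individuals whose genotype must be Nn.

Obligate heterozygotes: II-1 is pigmented so carries N and received n from I-2 (nn), so II-1 is Nn.
Every other individual is either homozygous by phenotype or has at least one consistent homozygous assignment, so the count is 1.

1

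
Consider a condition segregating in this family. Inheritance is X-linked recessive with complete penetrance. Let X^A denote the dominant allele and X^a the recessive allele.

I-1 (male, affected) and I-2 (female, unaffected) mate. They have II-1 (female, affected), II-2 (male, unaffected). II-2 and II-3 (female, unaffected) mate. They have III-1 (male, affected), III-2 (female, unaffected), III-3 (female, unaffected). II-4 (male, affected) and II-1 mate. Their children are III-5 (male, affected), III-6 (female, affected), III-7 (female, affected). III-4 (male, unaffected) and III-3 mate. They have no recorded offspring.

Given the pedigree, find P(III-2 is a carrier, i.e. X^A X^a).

II-2 is unaffected, so II-2 is X^A Y.
II-3 is unaffected so carries A and passed a to III-1 (X^a Y), so II-3 is X^A X^a.
Their cross gives offspring ratios 1/2 X^A X^A : 1/2 X^A X^a. Conditioning on III-2 being unaffected, P(X^A X^a) = 1/2 / 1 = 1/2.

1/2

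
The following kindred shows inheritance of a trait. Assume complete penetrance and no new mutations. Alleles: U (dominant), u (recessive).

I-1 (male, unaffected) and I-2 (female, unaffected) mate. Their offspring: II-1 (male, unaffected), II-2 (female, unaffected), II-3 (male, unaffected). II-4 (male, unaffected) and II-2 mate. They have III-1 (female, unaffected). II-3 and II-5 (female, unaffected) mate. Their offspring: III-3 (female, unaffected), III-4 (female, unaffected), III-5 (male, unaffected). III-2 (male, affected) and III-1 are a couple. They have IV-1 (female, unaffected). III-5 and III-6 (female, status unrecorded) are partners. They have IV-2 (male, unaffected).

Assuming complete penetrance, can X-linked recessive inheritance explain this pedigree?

Yes

A consistent assignment under X-linked recessive exists: I-1 X^U Y, I-2 X^U X^U, II-1 X^U Y, II-2 X^U X^U, II-3 X^U Y, II-4 X^U Y, II-5 X^U X^U, III-1 X^U X^U, III-2 X^u Y, III-3 X^U X^U, III-4 X^U X^U, III-5 X^U Y, III-6 X^U X^U, IV-1 X^U X^u, IV-2 X^U Y.
In this assignment every recorded phenotype matches its genotype and every non-founder's genotype is obtainable from its parents' genotypes, so the pedigree is consistent.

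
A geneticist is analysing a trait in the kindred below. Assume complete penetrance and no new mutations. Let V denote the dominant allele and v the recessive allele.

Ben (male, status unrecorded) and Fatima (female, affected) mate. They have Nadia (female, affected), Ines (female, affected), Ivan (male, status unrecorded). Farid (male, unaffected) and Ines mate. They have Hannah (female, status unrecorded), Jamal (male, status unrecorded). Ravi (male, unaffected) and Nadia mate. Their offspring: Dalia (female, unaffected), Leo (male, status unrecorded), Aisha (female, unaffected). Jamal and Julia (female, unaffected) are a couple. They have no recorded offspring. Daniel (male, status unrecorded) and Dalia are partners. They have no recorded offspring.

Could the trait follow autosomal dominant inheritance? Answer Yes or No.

A consistent assignment under autosomal dominant exists: Ben VV, Fatima Vv, Nadia Vv, Ines VV, Ivan VV, Farid vv, Ravi vv, Hannah Vv, Jamal Vv, Julia vv, Dalia vv, Leo Vv, Aisha vv, Daniel VV.
In this assignment every recorded phenotype matches its genotype and every non-founder's genotype is obtainable from its parents' genotypes, so the pedigree is consistent.

Yes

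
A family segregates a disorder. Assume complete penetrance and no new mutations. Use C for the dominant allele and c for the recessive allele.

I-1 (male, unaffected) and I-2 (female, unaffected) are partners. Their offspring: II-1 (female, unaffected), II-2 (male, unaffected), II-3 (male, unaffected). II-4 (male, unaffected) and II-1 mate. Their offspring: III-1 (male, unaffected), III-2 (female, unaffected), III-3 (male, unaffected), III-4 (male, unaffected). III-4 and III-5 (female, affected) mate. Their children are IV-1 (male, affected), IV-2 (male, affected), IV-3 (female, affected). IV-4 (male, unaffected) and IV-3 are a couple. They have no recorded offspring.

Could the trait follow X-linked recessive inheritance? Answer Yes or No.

No

Under X-linked recessive, IV-3 (affected, female) cannot arise from III-4 (unaffected) × III-5 (affected).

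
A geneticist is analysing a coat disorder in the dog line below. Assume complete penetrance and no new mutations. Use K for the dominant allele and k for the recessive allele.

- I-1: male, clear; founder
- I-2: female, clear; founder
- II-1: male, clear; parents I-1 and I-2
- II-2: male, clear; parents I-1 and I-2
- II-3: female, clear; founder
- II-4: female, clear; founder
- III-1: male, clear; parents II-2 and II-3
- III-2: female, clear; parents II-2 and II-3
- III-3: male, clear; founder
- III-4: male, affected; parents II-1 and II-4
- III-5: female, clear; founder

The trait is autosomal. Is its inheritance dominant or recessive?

II-1 and II-4 are both clear yet have an affected child III-4. Under dominance, an affected child requires at least one affected parent, so the trait cannot be dominant.

recessive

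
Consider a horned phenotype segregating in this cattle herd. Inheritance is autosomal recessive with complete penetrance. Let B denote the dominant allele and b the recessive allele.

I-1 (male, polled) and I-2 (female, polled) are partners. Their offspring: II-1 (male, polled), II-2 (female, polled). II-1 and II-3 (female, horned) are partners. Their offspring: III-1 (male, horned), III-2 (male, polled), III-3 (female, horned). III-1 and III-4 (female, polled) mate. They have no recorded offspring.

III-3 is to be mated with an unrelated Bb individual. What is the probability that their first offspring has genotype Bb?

III-3 is horned, so III-3 is bb.
The cross gives 1/2 Bb : 1/2 bb, so P(offspring has genotype Bb) = 1/2.

1/2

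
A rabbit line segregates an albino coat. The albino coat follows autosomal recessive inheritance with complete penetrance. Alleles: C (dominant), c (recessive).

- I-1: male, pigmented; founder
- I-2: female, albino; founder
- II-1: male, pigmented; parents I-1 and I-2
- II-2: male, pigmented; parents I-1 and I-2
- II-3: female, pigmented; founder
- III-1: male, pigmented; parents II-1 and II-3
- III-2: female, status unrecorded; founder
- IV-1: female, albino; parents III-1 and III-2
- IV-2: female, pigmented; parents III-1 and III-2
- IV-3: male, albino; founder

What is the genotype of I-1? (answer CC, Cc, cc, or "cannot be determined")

cannot be determined

I-1's phenotype allows CC or Cc, and no parent or child forces a single allele at both positions; consistent genotype assignments exist with I-1 as CC or Cc.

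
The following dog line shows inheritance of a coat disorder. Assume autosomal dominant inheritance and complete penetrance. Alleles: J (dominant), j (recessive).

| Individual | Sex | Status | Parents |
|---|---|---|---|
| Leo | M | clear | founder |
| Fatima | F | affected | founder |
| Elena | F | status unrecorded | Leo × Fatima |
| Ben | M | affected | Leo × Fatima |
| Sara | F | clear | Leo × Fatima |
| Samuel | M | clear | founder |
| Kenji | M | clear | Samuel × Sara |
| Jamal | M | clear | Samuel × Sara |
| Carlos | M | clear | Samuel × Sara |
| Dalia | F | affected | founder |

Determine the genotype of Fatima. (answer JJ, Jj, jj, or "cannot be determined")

From phenotype alone, Fatima is JJ or Jj.
Fatima is affected so carries J and passed j to Sara (jj), so Fatima is Jj.

Jj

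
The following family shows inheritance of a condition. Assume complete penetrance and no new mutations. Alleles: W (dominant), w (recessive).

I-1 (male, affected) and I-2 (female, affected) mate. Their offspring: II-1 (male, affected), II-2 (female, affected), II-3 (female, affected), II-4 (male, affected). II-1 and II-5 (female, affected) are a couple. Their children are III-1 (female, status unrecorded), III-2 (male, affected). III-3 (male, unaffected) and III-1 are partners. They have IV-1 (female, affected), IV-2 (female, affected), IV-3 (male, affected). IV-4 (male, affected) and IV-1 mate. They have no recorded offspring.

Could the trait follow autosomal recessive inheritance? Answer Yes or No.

Yes

A consistent assignment under autosomal recessive exists: I-1 ww, I-2 ww, II-1 ww, II-2 ww, II-3 ww, II-4 ww, II-5 ww, III-1 ww, III-2 ww, III-3 Ww, IV-1 ww, IV-2 ww, IV-3 ww, IV-4 ww.
In this assignment every recorded phenotype matches its genotype and every non-founder's genotype is obtainable from its parents' genotypes, so the pedigree is consistent.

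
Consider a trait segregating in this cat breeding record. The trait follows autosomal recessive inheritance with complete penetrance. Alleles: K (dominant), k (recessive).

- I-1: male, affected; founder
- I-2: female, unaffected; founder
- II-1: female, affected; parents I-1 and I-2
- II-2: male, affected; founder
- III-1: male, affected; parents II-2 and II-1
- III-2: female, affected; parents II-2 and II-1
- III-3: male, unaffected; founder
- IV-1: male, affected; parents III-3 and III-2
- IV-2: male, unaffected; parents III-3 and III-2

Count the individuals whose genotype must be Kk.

Obligate heterozygotes: I-2 is unaffected so carries K and passed k to II-1 (kk), so I-2 is Kk; III-3 is unaffected so carries K and passed k to IV-1 (kk), so III-3 is Kk; IV-2 is unaffected so carries K and received k from III-2 (kk), so IV-2 is Kk.
Every other individual is either homozygous by phenotype or has at least one consistent homozygous assignment, so the count is 3.

3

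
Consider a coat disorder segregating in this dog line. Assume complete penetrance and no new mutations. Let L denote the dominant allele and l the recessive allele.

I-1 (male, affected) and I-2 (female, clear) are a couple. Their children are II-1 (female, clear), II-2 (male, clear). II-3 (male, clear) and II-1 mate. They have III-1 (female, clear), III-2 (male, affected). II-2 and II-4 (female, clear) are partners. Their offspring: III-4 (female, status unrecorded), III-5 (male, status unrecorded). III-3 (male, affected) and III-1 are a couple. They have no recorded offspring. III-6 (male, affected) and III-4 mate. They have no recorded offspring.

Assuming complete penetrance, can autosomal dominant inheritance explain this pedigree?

Under autosomal dominant, III-2 (affected, male) cannot arise from II-3 (clear) × II-1 (clear).

No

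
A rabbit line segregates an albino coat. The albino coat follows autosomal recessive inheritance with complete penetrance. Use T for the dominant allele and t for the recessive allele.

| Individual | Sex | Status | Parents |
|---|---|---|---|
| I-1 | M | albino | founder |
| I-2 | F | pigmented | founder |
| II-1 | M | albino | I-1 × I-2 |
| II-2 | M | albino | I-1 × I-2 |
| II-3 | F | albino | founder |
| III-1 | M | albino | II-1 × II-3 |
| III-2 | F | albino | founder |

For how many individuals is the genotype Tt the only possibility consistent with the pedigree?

1

Obligate heterozygotes: I-2 is pigmented so carries T and passed t to II-1 (tt), so I-2 is Tt.
Every other individual is either homozygous by phenotype or has at least one consistent homozygous assignment, so the count is 1.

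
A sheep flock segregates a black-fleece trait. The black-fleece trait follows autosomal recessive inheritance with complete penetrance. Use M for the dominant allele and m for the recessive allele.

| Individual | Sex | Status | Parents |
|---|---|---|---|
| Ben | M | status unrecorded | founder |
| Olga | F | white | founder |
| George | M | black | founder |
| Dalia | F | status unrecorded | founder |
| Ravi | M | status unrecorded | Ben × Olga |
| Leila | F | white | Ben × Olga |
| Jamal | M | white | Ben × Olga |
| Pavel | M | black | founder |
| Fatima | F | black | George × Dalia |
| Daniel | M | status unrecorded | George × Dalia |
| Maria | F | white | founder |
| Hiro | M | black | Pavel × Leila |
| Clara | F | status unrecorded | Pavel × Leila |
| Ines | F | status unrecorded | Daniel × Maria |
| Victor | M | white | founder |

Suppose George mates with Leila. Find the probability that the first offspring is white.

1/2

George is black, so George is mm.
Leila is white so carries M and passed m to Hiro (mm), so Leila is Mm.
The cross gives 1/2 Mm : 1/2 mm, so P(offspring is white) = 1/2.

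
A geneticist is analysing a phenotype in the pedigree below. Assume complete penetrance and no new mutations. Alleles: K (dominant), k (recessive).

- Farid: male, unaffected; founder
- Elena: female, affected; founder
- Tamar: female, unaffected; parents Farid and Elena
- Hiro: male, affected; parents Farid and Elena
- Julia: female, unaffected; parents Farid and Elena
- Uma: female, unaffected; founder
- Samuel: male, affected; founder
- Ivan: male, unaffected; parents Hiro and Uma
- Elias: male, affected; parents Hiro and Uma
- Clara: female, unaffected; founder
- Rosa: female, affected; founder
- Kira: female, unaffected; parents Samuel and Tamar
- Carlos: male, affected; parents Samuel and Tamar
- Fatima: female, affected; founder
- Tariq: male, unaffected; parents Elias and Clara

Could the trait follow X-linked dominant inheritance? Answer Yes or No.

Under X-linked dominant, Elias (affected, male) cannot arise from Hiro (affected) × Uma (unaffected).

No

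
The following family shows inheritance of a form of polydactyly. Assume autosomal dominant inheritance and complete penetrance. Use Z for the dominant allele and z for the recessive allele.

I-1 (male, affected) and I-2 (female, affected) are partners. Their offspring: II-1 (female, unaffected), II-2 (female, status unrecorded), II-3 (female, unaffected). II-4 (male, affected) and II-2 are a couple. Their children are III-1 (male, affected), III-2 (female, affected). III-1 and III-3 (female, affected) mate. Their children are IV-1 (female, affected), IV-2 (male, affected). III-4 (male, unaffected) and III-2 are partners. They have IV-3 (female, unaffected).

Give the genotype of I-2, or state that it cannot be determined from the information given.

From phenotype alone, I-2 is ZZ or Zz.
I-2 is affected so carries Z and passed z to II-1 (zz), so I-2 is Zz.

Zz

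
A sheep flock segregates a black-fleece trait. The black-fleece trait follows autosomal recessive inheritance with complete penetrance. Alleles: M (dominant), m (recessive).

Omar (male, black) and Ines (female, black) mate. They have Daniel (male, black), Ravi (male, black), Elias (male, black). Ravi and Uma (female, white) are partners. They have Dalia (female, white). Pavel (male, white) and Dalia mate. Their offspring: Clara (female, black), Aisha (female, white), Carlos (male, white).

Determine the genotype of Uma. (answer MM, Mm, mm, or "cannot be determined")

cannot be determined

Uma's phenotype allows MM or Mm, and no parent or child forces a single allele at both positions; consistent genotype assignments exist with Uma as MM or Mm.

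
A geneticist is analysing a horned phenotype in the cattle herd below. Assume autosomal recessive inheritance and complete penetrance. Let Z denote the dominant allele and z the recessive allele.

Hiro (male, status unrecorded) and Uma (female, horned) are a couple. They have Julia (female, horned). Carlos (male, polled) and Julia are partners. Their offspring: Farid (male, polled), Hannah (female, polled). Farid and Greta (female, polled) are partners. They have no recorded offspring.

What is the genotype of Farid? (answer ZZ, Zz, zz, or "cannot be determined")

Zz

From phenotype alone, Farid is ZZ or Zz.
Farid is polled so carries Z and received z from Julia (zz), so Farid is Zz.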